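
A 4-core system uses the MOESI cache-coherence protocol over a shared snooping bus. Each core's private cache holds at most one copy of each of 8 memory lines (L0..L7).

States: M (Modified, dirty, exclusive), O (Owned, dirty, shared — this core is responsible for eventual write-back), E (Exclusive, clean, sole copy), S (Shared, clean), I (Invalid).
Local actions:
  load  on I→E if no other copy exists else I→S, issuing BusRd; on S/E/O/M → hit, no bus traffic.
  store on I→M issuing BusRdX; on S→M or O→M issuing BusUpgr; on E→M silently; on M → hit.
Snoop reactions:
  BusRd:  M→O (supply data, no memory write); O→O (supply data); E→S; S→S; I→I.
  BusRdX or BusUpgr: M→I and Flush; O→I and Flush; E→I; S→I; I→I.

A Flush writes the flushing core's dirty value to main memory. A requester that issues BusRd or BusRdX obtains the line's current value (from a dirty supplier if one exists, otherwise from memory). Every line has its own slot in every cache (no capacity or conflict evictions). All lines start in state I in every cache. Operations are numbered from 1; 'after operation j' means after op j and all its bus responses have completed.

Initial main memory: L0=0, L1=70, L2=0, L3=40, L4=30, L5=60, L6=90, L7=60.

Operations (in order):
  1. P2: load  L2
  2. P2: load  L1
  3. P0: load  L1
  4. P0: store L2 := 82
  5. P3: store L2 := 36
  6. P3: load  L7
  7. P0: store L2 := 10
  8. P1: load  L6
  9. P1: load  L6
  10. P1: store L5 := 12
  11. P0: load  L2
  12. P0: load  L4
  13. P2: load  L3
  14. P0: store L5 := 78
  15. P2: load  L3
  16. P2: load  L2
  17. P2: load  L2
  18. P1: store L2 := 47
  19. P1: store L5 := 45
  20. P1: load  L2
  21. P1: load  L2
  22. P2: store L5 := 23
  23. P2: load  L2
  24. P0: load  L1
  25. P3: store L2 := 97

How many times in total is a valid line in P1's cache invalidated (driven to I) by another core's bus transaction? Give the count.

invalidations = 3

  op1 P2: load  L2 → I/I/E/I on L2; bus BusRd; mem=0
  op2 P2: load  L1 → I/I/E/I on L1; bus BusRd; mem=70
  op3 P0: load  L1 → S/I/S/I on L1; bus BusRd; mem=70
  op4 P0: store L2 := 82 → M/I/I/I on L2; bus BusRdX; mem=0
  op5 P3: store L2 := 36 → I/I/I/M on L2; bus BusRdX Flush; mem=82
  op6 P3: load  L7 → I/I/I/E on L7; bus BusRd; mem=60
  op7 P0: store L2 := 10 → M/I/I/I on L2; bus BusRdX Flush; mem=36
  op8 P1: load  L6 → I/E/I/I on L6; bus BusRd; mem=90
  op9 P1: load  L6 → I/E/I/I on L6; bus (none); mem=90
  op10 P1: store L5 := 12 → I/M/I/I on L5; bus BusRdX; mem=60
  op11 P0: load  L2 → M/I/I/I on L2; bus (none); mem=36
  op12 P0: load  L4 → E/I/I/I on L4; bus BusRd; mem=30
  op13 P2: load  L3 → I/I/E/I on L3; bus BusRd; mem=40
  op14 P0: store L5 := 78 → M/I/I/I on L5; bus BusRdX Flush; mem=12
  op15 P2: load  L3 → I/I/E/I on L3; bus (none); mem=40
  op16 P2: load  L2 → O/I/S/I on L2; bus BusRd; mem=36
  op17 P2: load  L2 → O/I/S/I on L2; bus (none); mem=36
  op18 P1: store L2 := 47 → I/M/I/I on L2; bus BusRdX Flush; mem=10
  op19 P1: store L5 := 45 → I/M/I/I on L5; bus BusRdX Flush; mem=78
  op20 P1: load  L2 → I/M/I/I on L2; bus (none); mem=10
  op21 P1: load  L2 → I/M/I/I on L2; bus (none); mem=10
  op22 P2: store L5 := 23 → I/I/M/I on L5; bus BusRdX Flush; mem=45
  op23 P2: load  L2 → I/O/S/I on L2; bus BusRd; mem=10
  op24 P0: load  L1 → S/I/S/I on L1; bus (none); mem=70
  op25 P3: store L2 := 97 → I/I/I/M on L2; bus BusRdX Flush; mem=47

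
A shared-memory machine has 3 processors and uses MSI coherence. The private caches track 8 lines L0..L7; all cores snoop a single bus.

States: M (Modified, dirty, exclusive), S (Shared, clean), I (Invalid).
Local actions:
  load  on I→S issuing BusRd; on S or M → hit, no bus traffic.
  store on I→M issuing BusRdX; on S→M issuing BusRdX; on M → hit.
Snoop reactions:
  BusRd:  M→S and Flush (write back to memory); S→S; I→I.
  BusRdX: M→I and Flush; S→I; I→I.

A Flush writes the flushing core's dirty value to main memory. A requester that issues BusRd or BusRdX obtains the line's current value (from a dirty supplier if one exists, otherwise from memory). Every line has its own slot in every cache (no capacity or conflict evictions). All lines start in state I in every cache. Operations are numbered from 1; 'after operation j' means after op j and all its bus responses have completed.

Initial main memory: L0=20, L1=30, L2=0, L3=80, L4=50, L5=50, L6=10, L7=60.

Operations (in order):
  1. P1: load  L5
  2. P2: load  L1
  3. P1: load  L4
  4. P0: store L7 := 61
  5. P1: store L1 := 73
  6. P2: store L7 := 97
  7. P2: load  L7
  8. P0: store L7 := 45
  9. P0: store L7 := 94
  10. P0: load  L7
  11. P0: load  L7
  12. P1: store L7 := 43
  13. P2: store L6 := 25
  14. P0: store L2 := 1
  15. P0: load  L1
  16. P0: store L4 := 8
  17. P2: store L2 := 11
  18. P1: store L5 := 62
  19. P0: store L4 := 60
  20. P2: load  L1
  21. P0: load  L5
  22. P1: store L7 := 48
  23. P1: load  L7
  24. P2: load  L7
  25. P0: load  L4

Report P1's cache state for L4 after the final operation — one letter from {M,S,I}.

state = I

1. P1: load  L5  bus=[BusRd]  L5: P0=I P1=S P2=I  mem[L5]=50
2. P2: load  L1  bus=[BusRd]  L1: P0=I P1=I P2=S  mem[L1]=30
3. P1: load  L4  bus=[BusRd]  L4: P0=I P1=S P2=I  mem[L4]=50
4. P0: store L7 := 61  bus=[BusRdX]  L7: P0=M P1=I P2=I  mem[L7]=60
5. P1: store L1 := 73  bus=[BusRdX]  L1: P0=I P1=M P2=I  mem[L1]=30
6. P2: store L7 := 97  bus=[BusRdX,Flush]  L7: P0=I P1=I P2=M  mem[L7]=61
7. P2: load  L7  bus=[-]  L7: P0=I P1=I P2=M  mem[L7]=61
8. P0: store L7 := 45  bus=[BusRdX,Flush]  L7: P0=M P1=I P2=I  mem[L7]=97
9. P0: store L7 := 94  bus=[-]  L7: P0=M P1=I P2=I  mem[L7]=97
10. P0: load  L7  bus=[-]  L7: P0=M P1=I P2=I  mem[L7]=97
11. P0: load  L7  bus=[-]  L7: P0=M P1=I P2=I  mem[L7]=97
12. P1: store L7 := 43  bus=[BusRdX,Flush]  L7: P0=I P1=M P2=I  mem[L7]=94
13. P2: store L6 := 25  bus=[BusRdX]  L6: P0=I P1=I P2=M  mem[L6]=10
14. P0: store L2 := 1  bus=[BusRdX]  L2: P0=M P1=I P2=I  mem[L2]=0
15. P0: load  L1  bus=[BusRd,Flush]  L1: P0=S P1=S P2=I  mem[L1]=73
16. P0: store L4 := 8  bus=[BusRdX]  L4: P0=M P1=I P2=I  mem[L4]=50
17. P2: store L2 := 11  bus=[BusRdX,Flush]  L2: P0=I P1=I P2=M  mem[L2]=1
18. P1: store L5 := 62  bus=[BusRdX]  L5: P0=I P1=M P2=I  mem[L5]=50
19. P0: store L4 := 60  bus=[-]  L4: P0=M P1=I P2=I  mem[L4]=50
20. P2: load  L1  bus=[BusRd]  L1: P0=S P1=S P2=S  mem[L1]=73
21. P0: load  L5  bus=[BusRd,Flush]  L5: P0=S P1=S P2=I  mem[L5]=62
22. P1: store L7 := 48  bus=[-]  L7: P0=I P1=M P2=I  mem[L7]=94
23. P1: load  L7  bus=[-]  L7: P0=I P1=M P2=I  mem[L7]=94
24. P2: load  L7  bus=[BusRd,Flush]  L7: P0=I P1=S P2=S  mem[L7]=48
25. P0: load  L4  bus=[-]  L4: P0=M P1=I P2=I  mem[L4]=50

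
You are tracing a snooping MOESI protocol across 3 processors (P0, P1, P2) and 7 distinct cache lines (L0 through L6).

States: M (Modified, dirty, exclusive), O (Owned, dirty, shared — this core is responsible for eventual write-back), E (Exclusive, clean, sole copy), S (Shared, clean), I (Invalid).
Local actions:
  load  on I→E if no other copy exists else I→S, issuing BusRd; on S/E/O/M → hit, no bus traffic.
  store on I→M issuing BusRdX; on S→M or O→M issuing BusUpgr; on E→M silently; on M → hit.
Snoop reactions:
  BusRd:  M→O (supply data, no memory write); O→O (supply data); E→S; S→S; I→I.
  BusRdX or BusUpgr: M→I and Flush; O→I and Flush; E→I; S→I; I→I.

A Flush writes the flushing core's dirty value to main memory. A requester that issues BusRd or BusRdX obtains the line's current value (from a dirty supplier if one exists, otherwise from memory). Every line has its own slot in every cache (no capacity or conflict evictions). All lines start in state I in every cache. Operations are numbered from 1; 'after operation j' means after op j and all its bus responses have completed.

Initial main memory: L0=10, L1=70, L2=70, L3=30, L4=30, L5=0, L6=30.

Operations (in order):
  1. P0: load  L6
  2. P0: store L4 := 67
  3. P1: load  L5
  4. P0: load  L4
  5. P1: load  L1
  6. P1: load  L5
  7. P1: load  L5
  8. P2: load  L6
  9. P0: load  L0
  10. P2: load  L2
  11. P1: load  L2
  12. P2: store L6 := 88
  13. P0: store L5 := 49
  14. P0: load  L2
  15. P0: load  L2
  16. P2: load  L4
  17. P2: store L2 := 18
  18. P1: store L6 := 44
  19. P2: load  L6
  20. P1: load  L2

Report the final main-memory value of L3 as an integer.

1. P0: load  L6  bus=[BusRd]  L6: P0=E P1=I P2=I  mem[L6]=30
2. P0: store L4 := 67  bus=[BusRdX]  L4: P0=M P1=I P2=I  mem[L4]=30
3. P1: load  L5  bus=[BusRd]  L5: P0=I P1=E P2=I  mem[L5]=0
4. P0: load  L4  bus=[-]  L4: P0=M P1=I P2=I  mem[L4]=30
5. P1: load  L1  bus=[BusRd]  L1: P0=I P1=E P2=I  mem[L1]=70
6. P1: load  L5  bus=[-]  L5: P0=I P1=E P2=I  mem[L5]=0
7. P1: load  L5  bus=[-]  L5: P0=I P1=E P2=I  mem[L5]=0
8. P2: load  L6  bus=[BusRd]  L6: P0=S P1=I P2=S  mem[L6]=30
9. P0: load  L0  bus=[BusRd]  L0: P0=E P1=I P2=I  mem[L0]=10
10. P2: load  L2  bus=[BusRd]  L2: P0=I P1=I P2=E  mem[L2]=70
11. P1: load  L2  bus=[BusRd]  L2: P0=I P1=S P2=S  mem[L2]=70
12. P2: store L6 := 88  bus=[BusUpgr]  L6: P0=I P1=I P2=M  mem[L6]=30
13. P0: store L5 := 49  bus=[BusRdX]  L5: P0=M P1=I P2=I  mem[L5]=0
14. P0: load  L2  bus=[BusRd]  L2: P0=S P1=S P2=S  mem[L2]=70
15. P0: load  L2  bus=[-]  L2: P0=S P1=S P2=S  mem[L2]=70
16. P2: load  L4  bus=[BusRd]  L4: P0=O P1=I P2=S  mem[L4]=30
17. P2: store L2 := 18  bus=[BusUpgr]  L2: P0=I P1=I P2=M  mem[L2]=70
18. P1: store L6 := 44  bus=[BusRdX,Flush]  L6: P0=I P1=M P2=I  mem[L6]=88
19. P2: load  L6  bus=[BusRd]  L6: P0=I P1=O P2=S  mem[L6]=88
20. P1: load  L2  bus=[BusRd]  L2: P0=I P1=S P2=O  mem[L2]=70

memory[L3] = 30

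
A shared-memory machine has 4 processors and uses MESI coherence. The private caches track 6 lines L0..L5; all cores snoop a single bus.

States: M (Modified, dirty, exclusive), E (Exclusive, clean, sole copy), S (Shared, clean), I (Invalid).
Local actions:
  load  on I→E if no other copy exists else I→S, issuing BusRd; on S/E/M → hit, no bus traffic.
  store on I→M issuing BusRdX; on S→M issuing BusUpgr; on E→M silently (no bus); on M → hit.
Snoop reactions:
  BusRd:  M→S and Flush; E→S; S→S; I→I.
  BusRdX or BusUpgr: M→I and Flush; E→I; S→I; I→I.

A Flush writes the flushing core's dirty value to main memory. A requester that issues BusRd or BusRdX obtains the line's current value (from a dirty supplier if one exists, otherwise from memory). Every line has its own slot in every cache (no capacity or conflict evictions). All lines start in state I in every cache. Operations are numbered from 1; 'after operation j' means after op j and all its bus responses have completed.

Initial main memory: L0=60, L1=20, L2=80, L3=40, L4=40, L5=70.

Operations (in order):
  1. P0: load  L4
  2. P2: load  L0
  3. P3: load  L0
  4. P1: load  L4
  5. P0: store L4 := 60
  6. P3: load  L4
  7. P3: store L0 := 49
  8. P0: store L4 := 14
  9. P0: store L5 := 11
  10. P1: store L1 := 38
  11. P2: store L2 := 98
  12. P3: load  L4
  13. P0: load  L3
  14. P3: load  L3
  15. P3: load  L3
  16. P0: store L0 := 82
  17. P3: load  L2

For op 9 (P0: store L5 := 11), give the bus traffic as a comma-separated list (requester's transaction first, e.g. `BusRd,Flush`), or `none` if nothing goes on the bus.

step 1: P0: load  L4  ⟶  EIII  (L4)  txn=BusRd  M[L4]=40
step 2: P2: load  L0  ⟶  IIEI  (L0)  txn=BusRd  M[L0]=60
step 3: P3: load  L0  ⟶  IISS  (L0)  txn=BusRd  M[L0]=60
step 4: P1: load  L4  ⟶  SSII  (L4)  txn=BusRd  M[L4]=40
step 5: P0: store L4 := 60  ⟶  MIII  (L4)  txn=BusUpgr  M[L4]=40
step 6: P3: load  L4  ⟶  SIIS  (L4)  txn=BusRd+Flush  M[L4]=60
step 7: P3: store L0 := 49  ⟶  IIIM  (L0)  txn=BusUpgr  M[L0]=60
step 8: P0: store L4 := 14  ⟶  MIII  (L4)  txn=BusUpgr  M[L4]=60
step 9: P0: store L5 := 11  ⟶  MIII  (L5)  txn=BusRdX  M[L5]=70
step 10: P1: store L1 := 38  ⟶  IMII  (L1)  txn=BusRdX  M[L1]=20
step 11: P2: store L2 := 98  ⟶  IIMI  (L2)  txn=BusRdX  M[L2]=80
step 12: P3: load  L4  ⟶  SIIS  (L4)  txn=BusRd+Flush  M[L4]=14
step 13: P0: load  L3  ⟶  EIII  (L3)  txn=BusRd  M[L3]=40
step 14: P3: load  L3  ⟶  SIIS  (L3)  txn=BusRd  M[L3]=40
step 15: P3: load  L3  ⟶  SIIS  (L3)  txn=∅  M[L3]=40
step 16: P0: store L0 := 82  ⟶  MIII  (L0)  txn=BusRdX+Flush  M[L0]=49
step 17: P3: load  L2  ⟶  IISS  (L2)  txn=BusRd+Flush  M[L2]=98

bus = BusRdX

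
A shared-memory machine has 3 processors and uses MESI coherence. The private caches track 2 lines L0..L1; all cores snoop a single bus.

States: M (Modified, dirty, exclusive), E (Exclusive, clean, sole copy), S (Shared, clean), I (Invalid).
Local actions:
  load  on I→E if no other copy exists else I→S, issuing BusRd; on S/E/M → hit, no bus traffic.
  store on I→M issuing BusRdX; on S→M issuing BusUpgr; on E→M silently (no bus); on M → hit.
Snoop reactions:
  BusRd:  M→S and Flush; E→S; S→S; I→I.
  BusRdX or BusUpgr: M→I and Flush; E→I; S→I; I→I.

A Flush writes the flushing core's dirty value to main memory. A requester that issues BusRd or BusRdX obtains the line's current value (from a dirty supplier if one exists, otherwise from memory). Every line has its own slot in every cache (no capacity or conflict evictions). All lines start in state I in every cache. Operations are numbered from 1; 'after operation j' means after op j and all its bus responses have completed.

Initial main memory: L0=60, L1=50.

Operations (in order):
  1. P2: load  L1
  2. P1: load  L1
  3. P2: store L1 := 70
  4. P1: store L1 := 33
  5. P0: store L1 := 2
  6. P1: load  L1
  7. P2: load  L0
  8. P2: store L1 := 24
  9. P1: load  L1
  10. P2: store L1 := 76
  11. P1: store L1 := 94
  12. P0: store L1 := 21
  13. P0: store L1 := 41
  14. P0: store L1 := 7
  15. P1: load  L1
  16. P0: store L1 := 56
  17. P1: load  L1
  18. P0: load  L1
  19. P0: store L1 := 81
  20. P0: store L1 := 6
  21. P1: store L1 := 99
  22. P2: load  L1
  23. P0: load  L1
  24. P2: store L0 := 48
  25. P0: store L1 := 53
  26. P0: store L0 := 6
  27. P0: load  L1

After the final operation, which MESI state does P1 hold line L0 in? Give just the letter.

step 1: P2: load  L1  ⟶  IIE  (L1)  txn=BusRd  M[L1]=50
step 2: P1: load  L1  ⟶  ISS  (L1)  txn=BusRd  M[L1]=50
step 3: P2: store L1 := 70  ⟶  IIM  (L1)  txn=BusUpgr  M[L1]=50
step 4: P1: store L1 := 33  ⟶  IMI  (L1)  txn=BusRdX+Flush  M[L1]=70
step 5: P0: store L1 := 2  ⟶  MII  (L1)  txn=BusRdX+Flush  M[L1]=33
step 6: P1: load  L1  ⟶  SSI  (L1)  txn=BusRd+Flush  M[L1]=2
step 7: P2: load  L0  ⟶  IIE  (L0)  txn=BusRd  M[L0]=60
step 8: P2: store L1 := 24  ⟶  IIM  (L1)  txn=BusRdX  M[L1]=2
step 9: P1: load  L1  ⟶  ISS  (L1)  txn=BusRd+Flush  M[L1]=24
step 10: P2: store L1 := 76  ⟶  IIM  (L1)  txn=BusUpgr  M[L1]=24
step 11: P1: store L1 := 94  ⟶  IMI  (L1)  txn=BusRdX+Flush  M[L1]=76
step 12: P0: store L1 := 21  ⟶  MII  (L1)  txn=BusRdX+Flush  M[L1]=94
step 13: P0: store L1 := 41  ⟶  MII  (L1)  txn=∅  M[L1]=94
step 14: P0: store L1 := 7  ⟶  MII  (L1)  txn=∅  M[L1]=94
step 15: P1: load  L1  ⟶  SSI  (L1)  txn=BusRd+Flush  M[L1]=7
step 16: P0: store L1 := 56  ⟶  MII  (L1)  txn=BusUpgr  M[L1]=7
step 17: P1: load  L1  ⟶  SSI  (L1)  txn=BusRd+Flush  M[L1]=56
step 18: P0: load  L1  ⟶  SSI  (L1)  txn=∅  M[L1]=56
step 19: P0: store L1 := 81  ⟶  MII  (L1)  txn=BusUpgr  M[L1]=56
step 20: P0: store L1 := 6  ⟶  MII  (L1)  txn=∅  M[L1]=56
step 21: P1: store L1 := 99  ⟶  IMI  (L1)  txn=BusRdX+Flush  M[L1]=6
step 22: P2: load  L1  ⟶  ISS  (L1)  txn=BusRd+Flush  M[L1]=99
step 23: P0: load  L1  ⟶  SSS  (L1)  txn=BusRd  M[L1]=99
step 24: P2: store L0 := 48  ⟶  IIM  (L0)  txn=∅  M[L0]=60
step 25: P0: store L1 := 53  ⟶  MII  (L1)  txn=BusUpgr  M[L1]=99
step 26: P0: store L0 := 6  ⟶  MII  (L0)  txn=BusRdX+Flush  M[L0]=48
step 27: P0: load  L1  ⟶  MII  (L1)  txn=∅  M[L1]=99

state = I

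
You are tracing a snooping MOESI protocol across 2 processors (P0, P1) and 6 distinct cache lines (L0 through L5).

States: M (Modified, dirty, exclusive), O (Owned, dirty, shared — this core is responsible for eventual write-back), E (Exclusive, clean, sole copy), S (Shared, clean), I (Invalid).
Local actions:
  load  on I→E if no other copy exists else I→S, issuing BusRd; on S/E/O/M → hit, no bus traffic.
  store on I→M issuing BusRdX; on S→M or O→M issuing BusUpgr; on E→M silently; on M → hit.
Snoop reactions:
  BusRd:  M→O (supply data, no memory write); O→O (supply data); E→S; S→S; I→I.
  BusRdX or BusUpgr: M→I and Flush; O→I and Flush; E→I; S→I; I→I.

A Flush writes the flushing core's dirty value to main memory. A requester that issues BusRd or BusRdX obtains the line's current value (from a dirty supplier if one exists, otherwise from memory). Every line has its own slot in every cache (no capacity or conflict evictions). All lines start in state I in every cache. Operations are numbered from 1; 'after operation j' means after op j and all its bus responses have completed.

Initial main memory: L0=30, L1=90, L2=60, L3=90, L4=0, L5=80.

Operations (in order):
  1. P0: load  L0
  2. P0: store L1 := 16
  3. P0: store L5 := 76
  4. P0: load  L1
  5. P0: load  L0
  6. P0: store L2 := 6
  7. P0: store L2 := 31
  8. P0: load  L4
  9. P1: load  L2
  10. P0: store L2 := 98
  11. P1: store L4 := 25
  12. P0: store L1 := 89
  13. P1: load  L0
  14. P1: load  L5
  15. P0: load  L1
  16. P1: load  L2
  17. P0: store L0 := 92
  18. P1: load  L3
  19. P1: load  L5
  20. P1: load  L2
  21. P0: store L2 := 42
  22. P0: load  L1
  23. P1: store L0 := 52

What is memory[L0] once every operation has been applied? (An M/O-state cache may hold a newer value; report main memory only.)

step 1: P0: load  L0  ⟶  EI  (L0)  txn=BusRd  M[L0]=30
step 2: P0: store L1 := 16  ⟶  MI  (L1)  txn=BusRdX  M[L1]=90
step 3: P0: store L5 := 76  ⟶  MI  (L5)  txn=BusRdX  M[L5]=80
step 4: P0: load  L1  ⟶  MI  (L1)  txn=∅  M[L1]=90
step 5: P0: load  L0  ⟶  EI  (L0)  txn=∅  M[L0]=30
step 6: P0: store L2 := 6  ⟶  MI  (L2)  txn=BusRdX  M[L2]=60
step 7: P0: store L2 := 31  ⟶  MI  (L2)  txn=∅  M[L2]=60
step 8: P0: load  L4  ⟶  EI  (L4)  txn=BusRd  M[L4]=0
step 9: P1: load  L2  ⟶  OS  (L2)  txn=BusRd  M[L2]=60
step 10: P0: store L2 := 98  ⟶  MI  (L2)  txn=BusUpgr  M[L2]=60
step 11: P1: store L4 := 25  ⟶  IM  (L4)  txn=BusRdX  M[L4]=0
step 12: P0: store L1 := 89  ⟶  MI  (L1)  txn=∅  M[L1]=90
step 13: P1: load  L0  ⟶  SS  (L0)  txn=BusRd  M[L0]=30
step 14: P1: load  L5  ⟶  OS  (L5)  txn=BusRd  M[L5]=80
step 15: P0: load  L1  ⟶  MI  (L1)  txn=∅  M[L1]=90
step 16: P1: load  L2  ⟶  OS  (L2)  txn=BusRd  M[L2]=60
step 17: P0: store L0 := 92  ⟶  MI  (L0)  txn=BusUpgr  M[L0]=30
step 18: P1: load  L3  ⟶  IE  (L3)  txn=BusRd  M[L3]=90
step 19: P1: load  L5  ⟶  OS  (L5)  txn=∅  M[L5]=80
step 20: P1: load  L2  ⟶  OS  (L2)  txn=∅  M[L2]=60
step 21: P0: store L2 := 42  ⟶  MI  (L2)  txn=BusUpgr  M[L2]=60
step 22: P0: load  L1  ⟶  MI  (L1)  txn=∅  M[L1]=90
step 23: P1: store L0 := 52  ⟶  IM  (L0)  txn=BusRdX+Flush  M[L0]=92

memory[L0] = 92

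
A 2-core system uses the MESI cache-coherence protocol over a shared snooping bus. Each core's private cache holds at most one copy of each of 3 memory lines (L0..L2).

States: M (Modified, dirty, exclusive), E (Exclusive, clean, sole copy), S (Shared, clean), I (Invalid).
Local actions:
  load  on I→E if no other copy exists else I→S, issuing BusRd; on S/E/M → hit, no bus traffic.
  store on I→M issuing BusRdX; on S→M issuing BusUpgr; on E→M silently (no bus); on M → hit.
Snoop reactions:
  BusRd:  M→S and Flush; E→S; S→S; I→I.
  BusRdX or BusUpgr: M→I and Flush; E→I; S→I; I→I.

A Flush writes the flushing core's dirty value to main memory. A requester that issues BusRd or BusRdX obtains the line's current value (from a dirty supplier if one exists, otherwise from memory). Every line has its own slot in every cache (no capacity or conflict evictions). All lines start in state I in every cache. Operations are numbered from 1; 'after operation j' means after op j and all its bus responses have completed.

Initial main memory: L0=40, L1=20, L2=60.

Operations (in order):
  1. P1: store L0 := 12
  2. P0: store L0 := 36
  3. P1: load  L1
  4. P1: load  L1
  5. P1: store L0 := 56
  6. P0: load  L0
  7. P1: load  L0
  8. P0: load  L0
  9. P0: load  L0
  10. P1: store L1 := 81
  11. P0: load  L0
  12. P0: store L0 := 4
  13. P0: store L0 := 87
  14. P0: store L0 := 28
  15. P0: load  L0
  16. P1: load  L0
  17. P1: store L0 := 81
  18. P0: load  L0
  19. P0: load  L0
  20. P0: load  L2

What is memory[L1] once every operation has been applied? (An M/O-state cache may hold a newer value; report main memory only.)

  op1 P1: store L0 := 12 → I/M on L0; bus BusRdX; mem=40
  op2 P0: store L0 := 36 → M/I on L0; bus BusRdX Flush; mem=12
  op3 P1: load  L1 → I/E on L1; bus BusRd; mem=20
  op4 P1: load  L1 → I/E on L1; bus (none); mem=20
  op5 P1: store L0 := 56 → I/M on L0; bus BusRdX Flush; mem=36
  op6 P0: load  L0 → S/S on L0; bus BusRd Flush; mem=56
  op7 P1: load  L0 → S/S on L0; bus (none); mem=56
  op8 P0: load  L0 → S/S on L0; bus (none); mem=56
  op9 P0: load  L0 → S/S on L0; bus (none); mem=56
  op10 P1: store L1 := 81 → I/M on L1; bus (none); mem=20
  op11 P0: load  L0 → S/S on L0; bus (none); mem=56
  op12 P0: store L0 := 4 → M/I on L0; bus BusUpgr; mem=56
  op13 P0: store L0 := 87 → M/I on L0; bus (none); mem=56
  op14 P0: store L0 := 28 → M/I on L0; bus (none); mem=56
  op15 P0: load  L0 → M/I on L0; bus (none); mem=56
  op16 P1: load  L0 → S/S on L0; bus BusRd Flush; mem=28
  op17 P1: store L0 := 81 → I/M on L0; bus BusUpgr; mem=28
  op18 P0: load  L0 → S/S on L0; bus BusRd Flush; mem=81
  op19 P0: load  L0 → S/S on L0; bus (none); mem=81
  op20 P0: load  L2 → E/I on L2; bus BusRd; mem=60

memory[L1] = 20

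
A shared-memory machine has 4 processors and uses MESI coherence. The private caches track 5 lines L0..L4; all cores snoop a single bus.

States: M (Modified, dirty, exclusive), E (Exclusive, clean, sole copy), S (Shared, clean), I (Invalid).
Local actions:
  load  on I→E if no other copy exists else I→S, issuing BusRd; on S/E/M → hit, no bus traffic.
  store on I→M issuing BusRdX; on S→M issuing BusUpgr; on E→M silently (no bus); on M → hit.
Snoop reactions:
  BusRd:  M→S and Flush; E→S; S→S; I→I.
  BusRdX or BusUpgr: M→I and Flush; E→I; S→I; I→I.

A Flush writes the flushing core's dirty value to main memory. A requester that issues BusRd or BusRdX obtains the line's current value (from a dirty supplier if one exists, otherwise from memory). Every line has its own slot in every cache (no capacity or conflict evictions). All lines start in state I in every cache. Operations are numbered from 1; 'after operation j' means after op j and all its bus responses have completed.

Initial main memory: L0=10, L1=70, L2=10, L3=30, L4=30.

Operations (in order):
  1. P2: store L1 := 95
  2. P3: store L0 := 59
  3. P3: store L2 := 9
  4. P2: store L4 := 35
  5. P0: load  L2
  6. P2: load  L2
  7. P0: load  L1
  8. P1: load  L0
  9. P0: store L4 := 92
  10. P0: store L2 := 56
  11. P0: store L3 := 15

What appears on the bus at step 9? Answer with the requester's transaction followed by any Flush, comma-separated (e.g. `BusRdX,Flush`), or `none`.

bus = BusRdX,Flush

  op1 P2: store L1 := 95 → I/I/M/I on L1; bus BusRdX; mem=70
  op2 P3: store L0 := 59 → I/I/I/M on L0; bus BusRdX; mem=10
  op3 P3: store L2 := 9 → I/I/I/M on L2; bus BusRdX; mem=10
  op4 P2: store L4 := 35 → I/I/M/I on L4; bus BusRdX; mem=30
  op5 P0: load  L2 → S/I/I/S on L2; bus BusRd Flush; mem=9
  op6 P2: load  L2 → S/I/S/S on L2; bus BusRd; mem=9
  op7 P0: load  L1 → S/I/S/I on L1; bus BusRd Flush; mem=95
  op8 P1: load  L0 → I/S/I/S on L0; bus BusRd Flush; mem=59
  op9 P0: store L4 := 92 → M/I/I/I on L4; bus BusRdX Flush; mem=35
  op10 P0: store L2 := 56 → M/I/I/I on L2; bus BusUpgr; mem=9
  op11 P0: store L3 := 15 → M/I/I/I on L3; bus BusRdX; mem=30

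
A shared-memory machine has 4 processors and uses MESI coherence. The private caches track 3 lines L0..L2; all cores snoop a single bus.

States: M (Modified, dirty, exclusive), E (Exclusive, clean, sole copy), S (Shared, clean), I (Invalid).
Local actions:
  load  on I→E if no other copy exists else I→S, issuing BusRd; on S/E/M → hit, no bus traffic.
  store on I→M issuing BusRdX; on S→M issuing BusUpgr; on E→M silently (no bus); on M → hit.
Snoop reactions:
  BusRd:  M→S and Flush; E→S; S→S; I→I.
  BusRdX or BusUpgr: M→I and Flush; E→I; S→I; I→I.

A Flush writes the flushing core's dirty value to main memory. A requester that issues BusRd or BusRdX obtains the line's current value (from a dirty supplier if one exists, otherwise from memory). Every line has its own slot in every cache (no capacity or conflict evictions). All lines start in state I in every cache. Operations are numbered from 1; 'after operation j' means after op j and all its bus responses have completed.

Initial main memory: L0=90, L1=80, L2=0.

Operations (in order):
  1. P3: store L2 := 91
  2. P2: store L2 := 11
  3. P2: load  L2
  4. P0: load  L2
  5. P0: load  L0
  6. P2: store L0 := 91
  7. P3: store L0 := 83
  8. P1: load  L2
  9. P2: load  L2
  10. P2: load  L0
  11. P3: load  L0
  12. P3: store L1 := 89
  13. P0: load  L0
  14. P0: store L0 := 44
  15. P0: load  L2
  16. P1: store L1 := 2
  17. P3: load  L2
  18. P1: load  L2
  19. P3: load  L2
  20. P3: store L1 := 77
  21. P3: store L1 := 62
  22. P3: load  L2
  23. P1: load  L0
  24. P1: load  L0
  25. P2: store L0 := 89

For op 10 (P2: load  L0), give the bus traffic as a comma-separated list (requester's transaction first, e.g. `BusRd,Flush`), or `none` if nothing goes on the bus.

  op1 P3: store L2 := 91 → I/I/I/M on L2; bus BusRdX; mem=0
  op2 P2: store L2 := 11 → I/I/M/I on L2; bus BusRdX Flush; mem=91
  op3 P2: load  L2 → I/I/M/I on L2; bus (none); mem=91
  op4 P0: load  L2 → S/I/S/I on L2; bus BusRd Flush; mem=11
  op5 P0: load  L0 → E/I/I/I on L0; bus BusRd; mem=90
  op6 P2: store L0 := 91 → I/I/M/I on L0; bus BusRdX; mem=90
  op7 P3: store L0 := 83 → I/I/I/M on L0; bus BusRdX Flush; mem=91
  op8 P1: load  L2 → S/S/S/I on L2; bus BusRd; mem=11
  op9 P2: load  L2 → S/S/S/I on L2; bus (none); mem=11
  op10 P2: load  L0 → I/I/S/S on L0; bus BusRd Flush; mem=83
  op11 P3: load  L0 → I/I/S/S on L0; bus (none); mem=83
  op12 P3: store L1 := 89 → I/I/I/M on L1; bus BusRdX; mem=80
  op13 P0: load  L0 → S/I/S/S on L0; bus BusRd; mem=83
  op14 P0: store L0 := 44 → M/I/I/I on L0; bus BusUpgr; mem=83
  op15 P0: load  L2 → S/S/S/I on L2; bus (none); mem=11
  op16 P1: store L1 := 2 → I/M/I/I on L1; bus BusRdX Flush; mem=89
  op17 P3: load  L2 → S/S/S/S on L2; bus BusRd; mem=11
  op18 P1: load  L2 → S/S/S/S on L2; bus (none); mem=11
  op19 P3: load  L2 → S/S/S/S on L2; bus (none); mem=11
  op20 P3: store L1 := 77 → I/I/I/M on L1; bus BusRdX Flush; mem=2
  op21 P3: store L1 := 62 → I/I/I/M on L1; bus (none); mem=2
  op22 P3: load  L2 → S/S/S/S on L2; bus (none); mem=11
  op23 P1: load  L0 → S/S/I/I on L0; bus BusRd Flush; mem=44
  op24 P1: load  L0 → S/S/I/I on L0; bus (none); mem=44
  op25 P2: store L0 := 89 → I/I/M/I on L0; bus BusRdX; mem=44

bus = BusRd,Flush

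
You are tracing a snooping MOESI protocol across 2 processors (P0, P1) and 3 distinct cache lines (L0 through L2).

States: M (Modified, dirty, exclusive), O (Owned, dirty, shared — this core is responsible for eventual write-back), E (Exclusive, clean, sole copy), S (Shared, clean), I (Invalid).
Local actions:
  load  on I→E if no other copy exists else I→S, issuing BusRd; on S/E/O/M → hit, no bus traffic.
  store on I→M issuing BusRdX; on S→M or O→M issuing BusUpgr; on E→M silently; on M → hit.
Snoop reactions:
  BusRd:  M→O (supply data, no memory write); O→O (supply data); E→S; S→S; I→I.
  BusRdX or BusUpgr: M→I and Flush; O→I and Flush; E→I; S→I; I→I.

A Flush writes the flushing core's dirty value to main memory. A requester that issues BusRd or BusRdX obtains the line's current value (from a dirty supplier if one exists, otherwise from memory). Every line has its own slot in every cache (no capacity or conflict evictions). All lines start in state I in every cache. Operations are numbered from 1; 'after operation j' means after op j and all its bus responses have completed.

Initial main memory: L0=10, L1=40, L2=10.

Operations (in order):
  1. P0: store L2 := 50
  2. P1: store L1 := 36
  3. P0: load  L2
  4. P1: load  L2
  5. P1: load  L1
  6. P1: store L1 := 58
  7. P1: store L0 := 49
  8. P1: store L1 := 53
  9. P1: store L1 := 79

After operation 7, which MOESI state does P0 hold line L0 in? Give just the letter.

state = I

[1] P0: store L2 := 50 | P0:M(50), P1:I | bus: BusRdX
[2] P1: store L1 := 36 | P0:I, P1:M(36) | bus: BusRdX
[3] P0: load  L2 | P0:M(50), P1:I | bus: none
[4] P1: load  L2 | P0:O(50), P1:S(50) | bus: BusRd
[5] P1: load  L1 | P0:I, P1:M(36) | bus: none
[6] P1: store L1 := 58 | P0:I, P1:M(58) | bus: none
[7] P1: store L0 := 49 | P0:I, P1:M(49) | bus: BusRdX
[8] P1: store L1 := 53 | P0:I, P1:M(53) | bus: none
[9] P1: store L1 := 79 | P0:I, P1:M(79) | bus: none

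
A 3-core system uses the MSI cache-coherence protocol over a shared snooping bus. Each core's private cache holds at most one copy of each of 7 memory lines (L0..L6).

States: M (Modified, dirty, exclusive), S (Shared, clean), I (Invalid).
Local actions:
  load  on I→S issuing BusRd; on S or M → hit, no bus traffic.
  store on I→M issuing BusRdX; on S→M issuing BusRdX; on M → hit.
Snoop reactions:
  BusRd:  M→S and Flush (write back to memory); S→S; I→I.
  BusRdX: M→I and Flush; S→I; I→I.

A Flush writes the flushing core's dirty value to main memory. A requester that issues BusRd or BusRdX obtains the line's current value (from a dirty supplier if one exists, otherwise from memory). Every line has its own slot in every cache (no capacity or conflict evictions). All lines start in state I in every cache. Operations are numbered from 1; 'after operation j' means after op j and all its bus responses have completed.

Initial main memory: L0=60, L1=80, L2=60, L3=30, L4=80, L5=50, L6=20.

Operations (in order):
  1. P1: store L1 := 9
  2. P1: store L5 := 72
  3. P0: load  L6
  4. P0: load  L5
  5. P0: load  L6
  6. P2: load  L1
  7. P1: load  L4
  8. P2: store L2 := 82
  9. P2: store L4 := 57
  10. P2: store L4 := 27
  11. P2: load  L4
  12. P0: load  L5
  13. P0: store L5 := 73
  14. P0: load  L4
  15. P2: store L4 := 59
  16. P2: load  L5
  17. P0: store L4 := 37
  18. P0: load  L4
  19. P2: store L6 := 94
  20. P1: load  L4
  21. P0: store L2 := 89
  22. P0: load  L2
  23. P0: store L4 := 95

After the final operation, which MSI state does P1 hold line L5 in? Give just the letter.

[1] P1: store L1 := 9 | P0:I, P1:M(9), P2:I | bus: BusRdX
[2] P1: store L5 := 72 | P0:I, P1:M(72), P2:I | bus: BusRdX
[3] P0: load  L6 | P0:S(20), P1:I, P2:I | bus: BusRd
[4] P0: load  L5 | P0:S(72), P1:S(72), P2:I | bus: BusRd,Flush
[5] P0: load  L6 | P0:S(20), P1:I, P2:I | bus: none
[6] P2: load  L1 | P0:I, P1:S(9), P2:S(9) | bus: BusRd,Flush
[7] P1: load  L4 | P0:I, P1:S(80), P2:I | bus: BusRd
[8] P2: store L2 := 82 | P0:I, P1:I, P2:M(82) | bus: BusRdX
[9] P2: store L4 := 57 | P0:I, P1:I, P2:M(57) | bus: BusRdX
[10] P2: store L4 := 27 | P0:I, P1:I, P2:M(27) | bus: none
[11] P2: load  L4 | P0:I, P1:I, P2:M(27) | bus: none
[12] P0: load  L5 | P0:S(72), P1:S(72), P2:I | bus: none
[13] P0: store L5 := 73 | P0:M(73), P1:I, P2:I | bus: BusRdX
[14] P0: load  L4 | P0:S(27), P1:I, P2:S(27) | bus: BusRd,Flush
[15] P2: store L4 := 59 | P0:I, P1:I, P2:M(59) | bus: BusRdX
[16] P2: load  L5 | P0:S(73), P1:I, P2:S(73) | bus: BusRd,Flush
[17] P0: store L4 := 37 | P0:M(37), P1:I, P2:I | bus: BusRdX,Flush
[18] P0: load  L4 | P0:M(37), P1:I, P2:I | bus: none
[19] P2: store L6 := 94 | P0:I, P1:I, P2:M(94) | bus: BusRdX
[20] P1: load  L4 | P0:S(37), P1:S(37), P2:I | bus: BusRd,Flush
[21] P0: store L2 := 89 | P0:M(89), P1:I, P2:I | bus: BusRdX,Flush
[22] P0: load  L2 | P0:M(89), P1:I, P2:I | bus: none
[23] P0: store L4 := 95 | P0:M(95), P1:I, P2:I | bus: BusRdX

state = I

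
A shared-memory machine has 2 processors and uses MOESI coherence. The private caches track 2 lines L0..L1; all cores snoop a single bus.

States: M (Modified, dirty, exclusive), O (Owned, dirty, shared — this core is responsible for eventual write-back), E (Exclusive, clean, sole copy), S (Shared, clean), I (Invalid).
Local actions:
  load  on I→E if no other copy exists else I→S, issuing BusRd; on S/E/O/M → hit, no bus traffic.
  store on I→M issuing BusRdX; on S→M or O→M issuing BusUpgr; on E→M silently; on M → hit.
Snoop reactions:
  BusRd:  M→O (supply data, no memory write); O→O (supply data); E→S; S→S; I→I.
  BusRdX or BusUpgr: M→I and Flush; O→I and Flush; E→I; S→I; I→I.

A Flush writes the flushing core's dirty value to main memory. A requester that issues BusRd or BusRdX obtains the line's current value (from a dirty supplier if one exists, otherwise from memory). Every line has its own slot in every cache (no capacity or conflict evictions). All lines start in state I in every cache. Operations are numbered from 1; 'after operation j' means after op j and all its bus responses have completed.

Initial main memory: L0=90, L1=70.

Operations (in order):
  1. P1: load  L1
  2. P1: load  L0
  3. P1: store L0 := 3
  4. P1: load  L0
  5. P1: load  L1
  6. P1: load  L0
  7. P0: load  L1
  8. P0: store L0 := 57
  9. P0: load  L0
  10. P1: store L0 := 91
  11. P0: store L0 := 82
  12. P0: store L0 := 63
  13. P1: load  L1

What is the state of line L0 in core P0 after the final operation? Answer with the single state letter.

step 1: P1: load  L1  ⟶  IE  (L1)  txn=BusRd  M[L1]=70
step 2: P1: load  L0  ⟶  IE  (L0)  txn=BusRd  M[L0]=90
step 3: P1: store L0 := 3  ⟶  IM  (L0)  txn=∅  M[L0]=90
step 4: P1: load  L0  ⟶  IM  (L0)  txn=∅  M[L0]=90
step 5: P1: load  L1  ⟶  IE  (L1)  txn=∅  M[L1]=70
step 6: P1: load  L0  ⟶  IM  (L0)  txn=∅  M[L0]=90
step 7: P0: load  L1  ⟶  SS  (L1)  txn=BusRd  M[L1]=70
step 8: P0: store L0 := 57  ⟶  MI  (L0)  txn=BusRdX+Flush  M[L0]=3
step 9: P0: load  L0  ⟶  MI  (L0)  txn=∅  M[L0]=3
step 10: P1: store L0 := 91  ⟶  IM  (L0)  txn=BusRdX+Flush  M[L0]=57
step 11: P0: store L0 := 82  ⟶  MI  (L0)  txn=BusRdX+Flush  M[L0]=91
step 12: P0: store L0 := 63  ⟶  MI  (L0)  txn=∅  M[L0]=91
step 13: P1: load  L1  ⟶  SS  (L1)  txn=∅  M[L1]=70

state = M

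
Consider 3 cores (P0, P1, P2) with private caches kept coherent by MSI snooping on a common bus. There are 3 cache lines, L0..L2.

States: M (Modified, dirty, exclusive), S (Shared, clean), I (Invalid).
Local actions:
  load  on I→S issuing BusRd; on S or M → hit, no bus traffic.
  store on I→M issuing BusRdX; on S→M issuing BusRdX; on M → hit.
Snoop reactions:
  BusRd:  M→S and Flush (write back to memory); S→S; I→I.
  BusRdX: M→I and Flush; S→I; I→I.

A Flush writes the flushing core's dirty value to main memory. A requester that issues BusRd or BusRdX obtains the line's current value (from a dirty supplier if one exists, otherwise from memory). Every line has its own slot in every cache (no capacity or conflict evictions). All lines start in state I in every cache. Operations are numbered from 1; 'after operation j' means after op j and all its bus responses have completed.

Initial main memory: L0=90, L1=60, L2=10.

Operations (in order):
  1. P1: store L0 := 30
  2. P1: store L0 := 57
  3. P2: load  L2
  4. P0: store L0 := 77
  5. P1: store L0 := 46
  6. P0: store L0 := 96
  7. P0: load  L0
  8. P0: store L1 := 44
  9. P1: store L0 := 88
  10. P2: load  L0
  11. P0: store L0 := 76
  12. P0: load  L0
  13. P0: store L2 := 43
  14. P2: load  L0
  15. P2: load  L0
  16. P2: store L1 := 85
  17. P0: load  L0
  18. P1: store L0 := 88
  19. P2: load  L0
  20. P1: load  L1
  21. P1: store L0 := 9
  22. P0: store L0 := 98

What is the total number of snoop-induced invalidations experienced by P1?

invalidations = 4

[1] P1: store L0 := 30 | P0:I, P1:M(30), P2:I | bus: BusRdX
[2] P1: store L0 := 57 | P0:I, P1:M(57), P2:I | bus: none
[3] P2: load  L2 | P0:I, P1:I, P2:S(10) | bus: BusRd
[4] P0: store L0 := 77 | P0:M(77), P1:I, P2:I | bus: BusRdX,Flush
[5] P1: store L0 := 46 | P0:I, P1:M(46), P2:I | bus: BusRdX,Flush
[6] P0: store L0 := 96 | P0:M(96), P1:I, P2:I | bus: BusRdX,Flush
[7] P0: load  L0 | P0:M(96), P1:I, P2:I | bus: none
[8] P0: store L1 := 44 | P0:M(44), P1:I, P2:I | bus: BusRdX
[9] P1: store L0 := 88 | P0:I, P1:M(88), P2:I | bus: BusRdX,Flush
[10] P2: load  L0 | P0:I, P1:S(88), P2:S(88) | bus: BusRd,Flush
[11] P0: store L0 := 76 | P0:M(76), P1:I, P2:I | bus: BusRdX
[12] P0: load  L0 | P0:M(76), P1:I, P2:I | bus: none
[13] P0: store L2 := 43 | P0:M(43), P1:I, P2:I | bus: BusRdX
[14] P2: load  L0 | P0:S(76), P1:I, P2:S(76) | bus: BusRd,Flush
[15] P2: load  L0 | P0:S(76), P1:I, P2:S(76) | bus: none
[16] P2: store L1 := 85 | P0:I, P1:I, P2:M(85) | bus: BusRdX,Flush
[17] P0: load  L0 | P0:S(76), P1:I, P2:S(76) | bus: none
[18] P1: store L0 := 88 | P0:I, P1:M(88), P2:I | bus: BusRdX
[19] P2: load  L0 | P0:I, P1:S(88), P2:S(88) | bus: BusRd,Flush
[20] P1: load  L1 | P0:I, P1:S(85), P2:S(85) | bus: BusRd,Flush
[21] P1: store L0 := 9 | P0:I, P1:M(9), P2:I | bus: BusRdX
[22] P0: store L0 := 98 | P0:M(98), P1:I, P2:I | bus: BusRdX,Flush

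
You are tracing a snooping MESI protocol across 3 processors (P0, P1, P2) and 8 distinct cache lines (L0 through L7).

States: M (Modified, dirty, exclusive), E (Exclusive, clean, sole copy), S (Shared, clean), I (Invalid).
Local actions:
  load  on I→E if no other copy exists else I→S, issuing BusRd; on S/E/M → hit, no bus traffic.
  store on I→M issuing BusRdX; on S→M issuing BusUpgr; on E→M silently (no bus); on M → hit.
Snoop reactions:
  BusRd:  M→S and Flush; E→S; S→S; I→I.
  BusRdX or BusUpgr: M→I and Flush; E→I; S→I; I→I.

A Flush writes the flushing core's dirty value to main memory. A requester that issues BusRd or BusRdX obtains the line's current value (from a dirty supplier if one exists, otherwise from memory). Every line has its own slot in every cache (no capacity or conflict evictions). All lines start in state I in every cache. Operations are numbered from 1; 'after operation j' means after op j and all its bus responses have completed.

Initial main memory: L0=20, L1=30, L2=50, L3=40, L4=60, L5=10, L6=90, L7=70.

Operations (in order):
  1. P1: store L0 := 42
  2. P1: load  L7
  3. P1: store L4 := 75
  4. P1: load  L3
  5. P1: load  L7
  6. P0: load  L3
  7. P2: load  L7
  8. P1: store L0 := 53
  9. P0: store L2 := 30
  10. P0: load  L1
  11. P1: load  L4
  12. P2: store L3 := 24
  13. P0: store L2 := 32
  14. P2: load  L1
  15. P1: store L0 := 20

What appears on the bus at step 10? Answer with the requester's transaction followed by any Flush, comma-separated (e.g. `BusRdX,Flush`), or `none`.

  op1 P1: store L0 := 42 → I/M/I on L0; bus BusRdX; mem=20
  op2 P1: load  L7 → I/E/I on L7; bus BusRd; mem=70
  op3 P1: store L4 := 75 → I/M/I on L4; bus BusRdX; mem=60
  op4 P1: load  L3 → I/E/I on L3; bus BusRd; mem=40
  op5 P1: load  L7 → I/E/I on L7; bus (none); mem=70
  op6 P0: load  L3 → S/S/I on L3; bus BusRd; mem=40
  op7 P2: load  L7 → I/S/S on L7; bus BusRd; mem=70
  op8 P1: store L0 := 53 → I/M/I on L0; bus (none); mem=20
  op9 P0: store L2 := 30 → M/I/I on L2; bus BusRdX; mem=50
  op10 P0: load  L1 → E/I/I on L1; bus BusRd; mem=30
  op11 P1: load  L4 → I/M/I on L4; bus (none); mem=60
  op12 P2: store L3 := 24 → I/I/M on L3; bus BusRdX; mem=40
  op13 P0: store L2 := 32 → M/I/I on L2; bus (none); mem=50
  op14 P2: load  L1 → S/I/S on L1; bus BusRd; mem=30
  op15 P1: store L0 := 20 → I/M/I on L0; bus (none); mem=20

bus = BusRd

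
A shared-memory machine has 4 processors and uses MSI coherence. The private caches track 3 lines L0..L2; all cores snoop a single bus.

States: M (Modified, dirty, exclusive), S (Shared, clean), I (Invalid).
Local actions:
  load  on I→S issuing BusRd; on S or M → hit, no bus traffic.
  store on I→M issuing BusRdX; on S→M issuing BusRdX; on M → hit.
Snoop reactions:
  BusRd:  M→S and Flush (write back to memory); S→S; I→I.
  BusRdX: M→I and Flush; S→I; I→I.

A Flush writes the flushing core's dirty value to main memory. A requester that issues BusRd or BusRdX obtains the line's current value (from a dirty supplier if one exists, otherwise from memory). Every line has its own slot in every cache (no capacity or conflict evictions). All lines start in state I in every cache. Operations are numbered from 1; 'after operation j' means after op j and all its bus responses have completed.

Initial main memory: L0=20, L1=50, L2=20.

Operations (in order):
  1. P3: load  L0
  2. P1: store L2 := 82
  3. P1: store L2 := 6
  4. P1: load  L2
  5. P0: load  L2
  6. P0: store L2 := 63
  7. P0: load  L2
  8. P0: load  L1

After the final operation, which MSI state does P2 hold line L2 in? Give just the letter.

state = I

1. P3: load  L0  bus=[BusRd]  L0: P0=I P1=I P2=I P3=S  mem[L0]=20
2. P1: store L2 := 82  bus=[BusRdX]  L2: P0=I P1=M P2=I P3=I  mem[L2]=20
3. P1: store L2 := 6  bus=[-]  L2: P0=I P1=M P2=I P3=I  mem[L2]=20
4. P1: load  L2  bus=[-]  L2: P0=I P1=M P2=I P3=I  mem[L2]=20
5. P0: load  L2  bus=[BusRd,Flush]  L2: P0=S P1=S P2=I P3=I  mem[L2]=6
6. P0: store L2 := 63  bus=[BusRdX]  L2: P0=M P1=I P2=I P3=I  mem[L2]=6
7. P0: load  L2  bus=[-]  L2: P0=M P1=I P2=I P3=I  mem[L2]=6
8. P0: load  L1  bus=[BusRd]  L1: P0=S P1=I P2=I P3=I  mem[L1]=50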